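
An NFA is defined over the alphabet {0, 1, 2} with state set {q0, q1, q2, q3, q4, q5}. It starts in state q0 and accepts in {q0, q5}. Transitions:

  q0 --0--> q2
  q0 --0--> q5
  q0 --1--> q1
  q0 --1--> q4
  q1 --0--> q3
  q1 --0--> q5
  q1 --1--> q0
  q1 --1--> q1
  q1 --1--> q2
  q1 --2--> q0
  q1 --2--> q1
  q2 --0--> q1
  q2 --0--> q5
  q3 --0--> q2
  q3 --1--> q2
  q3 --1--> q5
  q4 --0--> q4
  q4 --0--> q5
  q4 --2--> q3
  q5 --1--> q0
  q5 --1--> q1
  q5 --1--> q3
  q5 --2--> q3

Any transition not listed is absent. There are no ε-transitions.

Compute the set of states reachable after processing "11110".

Start in {q0}.
Read '1': {q0} → {q1, q4}.
Read '1': {q1, q4} → {q0, q1, q2}.
Read '1': {q0, q1, q2} → {q0, q1, q2, q4}.
Read '1': {q0, q1, q2, q4} → {q0, q1, q2, q4}.
Read '0': {q0, q1, q2, q4} → {q1, q2, q3, q4, q5}.

{q1, q2, q3, q4, q5}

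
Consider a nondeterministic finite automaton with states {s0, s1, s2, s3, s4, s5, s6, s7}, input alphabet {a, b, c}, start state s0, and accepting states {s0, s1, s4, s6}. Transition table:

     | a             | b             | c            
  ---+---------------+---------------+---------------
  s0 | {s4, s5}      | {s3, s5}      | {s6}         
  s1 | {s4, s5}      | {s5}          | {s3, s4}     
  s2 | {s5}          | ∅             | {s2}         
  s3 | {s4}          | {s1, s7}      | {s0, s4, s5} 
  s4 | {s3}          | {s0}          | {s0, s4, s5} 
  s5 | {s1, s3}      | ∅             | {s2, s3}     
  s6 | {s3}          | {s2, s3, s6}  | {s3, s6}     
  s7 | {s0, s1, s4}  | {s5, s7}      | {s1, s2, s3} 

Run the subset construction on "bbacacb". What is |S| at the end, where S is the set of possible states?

5

Start in {s0}.
Read 'b': s0→{s3, s5}; now {s3, s5}.
Read 'b': s3→{s1, s7}, s5→∅; now {s1, s7}.
Read 'a': s1→{s4, s5}, s7→{s0, s1, s4}; now {s0, s1, s4, s5}.
Read 'c': s0→{s6}, s1→{s3, s4}, s4→{s0, s4, s5}, s5→{s2, s3}; now {s0, s2, s3, s4, s5, s6}.
Read 'a': s0→{s4, s5}, s2→{s5}, s3→{s4}, s4→{s3}, s5→{s1, s3}, s6→{s3}; now {s1, s3, s4, s5}.
Read 'c': s1→{s3, s4}, s3→{s0, s4, s5}, s4→{s0, s4, s5}, s5→{s2, s3}; now {s0, s2, s3, s4, s5}.
Read 'b': s0→{s3, s5}, s2→∅, s3→{s1, s7}, s4→{s0}, s5→∅; now {s0, s1, s3, s5, s7}.
That set has 5 states.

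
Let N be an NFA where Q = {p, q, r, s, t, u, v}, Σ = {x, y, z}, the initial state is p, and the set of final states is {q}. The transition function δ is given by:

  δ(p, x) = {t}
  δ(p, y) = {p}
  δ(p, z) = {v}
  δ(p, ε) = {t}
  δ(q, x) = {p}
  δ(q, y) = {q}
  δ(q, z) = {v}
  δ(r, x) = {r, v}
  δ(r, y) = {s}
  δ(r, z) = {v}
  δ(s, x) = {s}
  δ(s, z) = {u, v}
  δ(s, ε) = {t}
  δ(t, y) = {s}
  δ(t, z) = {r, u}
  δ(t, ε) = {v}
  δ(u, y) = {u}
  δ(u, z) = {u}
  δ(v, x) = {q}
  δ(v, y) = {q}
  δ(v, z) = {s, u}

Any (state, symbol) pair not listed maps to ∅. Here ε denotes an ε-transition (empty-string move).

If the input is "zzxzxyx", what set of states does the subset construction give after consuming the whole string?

Start: ε-closure({p}) = {p, t, v}.
Read 'z': p→{v}, t→{r, u}, v→{s, u}; union {r, s, u, v}; ε-closure = {r, s, t, u, v}.
Read 'z': r→{v}, s→{u, v}, t→{r, u}, u→{u}, v→{s, u}; union {r, s, u, v}; ε-closure = {r, s, t, u, v}.
Read 'x': r→{r, v}, s→{s}, t→∅, u→∅, v→{q}; union {q, r, s, v}; ε-closure = {q, r, s, t, v}.
Read 'z': q→{v}, r→{v}, s→{u, v}, t→{r, u}, v→{s, u}; union {r, s, u, v}; ε-closure = {r, s, t, u, v}.
Read 'x': r→{r, v}, s→{s}, t→∅, u→∅, v→{q}; union {q, r, s, v}; ε-closure = {q, r, s, t, v}.
Read 'y': q→{q}, r→{s}, s→∅, t→{s}, v→{q}; union {q, s}; ε-closure = {q, s, t, v}.
Read 'x': q→{p}, s→{s}, t→∅, v→{q}; union {p, q, s}; ε-closure = {p, q, s, t, v}.

{p, q, s, t, v}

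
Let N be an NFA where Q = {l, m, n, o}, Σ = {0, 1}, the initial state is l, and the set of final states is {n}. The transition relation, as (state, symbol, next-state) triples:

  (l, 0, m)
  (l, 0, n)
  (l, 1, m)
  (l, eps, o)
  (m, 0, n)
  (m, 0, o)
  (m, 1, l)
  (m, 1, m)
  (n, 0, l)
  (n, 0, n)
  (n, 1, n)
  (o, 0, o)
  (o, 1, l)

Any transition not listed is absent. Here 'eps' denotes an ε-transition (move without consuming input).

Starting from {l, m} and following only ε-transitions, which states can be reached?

{l, m, o}

Begin with {l, m}.
ε-move l → o; add o.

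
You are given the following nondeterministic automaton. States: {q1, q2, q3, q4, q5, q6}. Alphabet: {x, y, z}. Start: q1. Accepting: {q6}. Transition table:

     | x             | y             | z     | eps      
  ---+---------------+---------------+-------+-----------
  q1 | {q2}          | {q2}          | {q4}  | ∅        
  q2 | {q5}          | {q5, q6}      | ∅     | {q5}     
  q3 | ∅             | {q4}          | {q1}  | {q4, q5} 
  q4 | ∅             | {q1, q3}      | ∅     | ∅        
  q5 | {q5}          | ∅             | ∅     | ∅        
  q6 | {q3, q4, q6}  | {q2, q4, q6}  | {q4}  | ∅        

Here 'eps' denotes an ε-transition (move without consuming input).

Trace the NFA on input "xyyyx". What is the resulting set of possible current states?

{q2, q3, q4, q5, q6}

Start in {q1}.
Read 'x': q1→{q2}; union {q2}; ε-closure = {q2, q5}.
Read 'y': q2→{q5, q6}, q5→∅; now {q5, q6}.
Read 'y': q5→∅, q6→{q2, q4, q6}; union {q2, q4, q6}; ε-closure = {q2, q4, q5, q6}.
Read 'y': q2→{q5, q6}, q4→{q1, q3}, q5→∅, q6→{q2, q4, q6}; now {q1, q2, q3, q4, q5, q6}.
Read 'x': q1→{q2}, q2→{q5}, q3→∅, q4→∅, q5→{q5}, q6→{q3, q4, q6}; now {q2, q3, q4, q5, q6}.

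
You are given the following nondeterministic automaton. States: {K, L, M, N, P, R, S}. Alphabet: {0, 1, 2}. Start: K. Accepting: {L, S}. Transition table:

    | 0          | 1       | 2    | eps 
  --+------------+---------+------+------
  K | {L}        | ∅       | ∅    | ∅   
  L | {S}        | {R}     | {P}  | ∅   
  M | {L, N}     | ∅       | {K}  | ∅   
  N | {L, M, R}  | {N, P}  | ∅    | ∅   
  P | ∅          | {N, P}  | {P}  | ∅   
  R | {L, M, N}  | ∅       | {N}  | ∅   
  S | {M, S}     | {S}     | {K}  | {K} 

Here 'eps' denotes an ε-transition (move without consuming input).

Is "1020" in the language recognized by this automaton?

No

Start in {K}.
Read '1': {K} → ∅.
The set is empty and remains empty for the remaining 3 symbols.
The final set ∅ contains no accepting state.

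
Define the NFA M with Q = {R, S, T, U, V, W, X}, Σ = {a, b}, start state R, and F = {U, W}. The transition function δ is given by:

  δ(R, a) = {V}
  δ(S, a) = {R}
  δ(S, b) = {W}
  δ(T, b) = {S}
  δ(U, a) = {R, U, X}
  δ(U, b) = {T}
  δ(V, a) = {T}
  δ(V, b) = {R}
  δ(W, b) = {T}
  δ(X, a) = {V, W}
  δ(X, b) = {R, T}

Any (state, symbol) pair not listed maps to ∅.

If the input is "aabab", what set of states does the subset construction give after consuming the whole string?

∅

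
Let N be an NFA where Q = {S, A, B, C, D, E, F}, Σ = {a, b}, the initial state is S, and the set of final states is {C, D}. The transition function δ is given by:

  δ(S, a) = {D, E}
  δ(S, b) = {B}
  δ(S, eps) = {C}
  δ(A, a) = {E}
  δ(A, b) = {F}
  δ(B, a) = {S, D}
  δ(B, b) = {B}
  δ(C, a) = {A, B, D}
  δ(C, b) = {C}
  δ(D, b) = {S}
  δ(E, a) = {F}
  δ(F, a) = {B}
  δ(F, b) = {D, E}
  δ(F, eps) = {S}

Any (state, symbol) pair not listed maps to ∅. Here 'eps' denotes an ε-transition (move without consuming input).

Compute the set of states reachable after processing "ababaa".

{S, A, B, C, D, E, F}

Start: ε-closure({S}) = {S, C}.
Read 'a': S→{D, E}, C→{A, B, D}; now {A, B, D, E}.
Read 'b': A→{F}, B→{B}, D→{S}, E→∅; union {S, B, F}; ε-closure = {S, B, C, F}.
Read 'a': S→{D, E}, B→{S, D}, C→{A, B, D}, F→{B}; union {S, A, B, D, E}; ε-closure = {S, A, B, C, D, E}.
Read 'b': S→{B}, A→{F}, B→{B}, C→{C}, D→{S}, E→∅; now {S, B, C, F}.
Read 'a': S→{D, E}, B→{S, D}, C→{A, B, D}, F→{B}; union {S, A, B, D, E}; ε-closure = {S, A, B, C, D, E}.
Read 'a': S→{D, E}, A→{E}, B→{S, D}, C→{A, B, D}, D→∅, E→{F}; union {S, A, B, D, E, F}; ε-closure = {S, A, B, C, D, E, F}.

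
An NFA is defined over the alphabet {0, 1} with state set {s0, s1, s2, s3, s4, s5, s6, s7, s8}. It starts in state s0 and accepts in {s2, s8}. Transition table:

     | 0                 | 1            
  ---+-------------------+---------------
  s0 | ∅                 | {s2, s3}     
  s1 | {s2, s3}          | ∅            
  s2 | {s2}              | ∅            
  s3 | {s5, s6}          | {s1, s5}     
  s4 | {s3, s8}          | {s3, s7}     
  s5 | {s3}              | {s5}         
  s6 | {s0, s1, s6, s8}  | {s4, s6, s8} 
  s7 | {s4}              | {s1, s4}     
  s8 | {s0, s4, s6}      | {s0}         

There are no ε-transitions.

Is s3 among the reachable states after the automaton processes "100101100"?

Yes

Start in {s0}.
Read '1': {s0} → {s2, s3}.
Read '0': {s2, s3} → {s2, s5, s6}.
Read '0': {s2, s5, s6} → {s0, s1, s2, s3, s6, s8}.
Read '1': {s0, s1, s2, s3, s6, s8} → {s0, s1, s2, s3, s4, s5, s6, s8}.
Read '0': {s0, s1, s2, s3, s4, s5, s6, s8} → {s0, s1, s2, s3, s4, s5, s6, s8}.
Read '1': {s0, s1, s2, s3, s4, s5, s6, s8} → {s0, s1, s2, s3, s4, s5, s6, s7, s8}.
Read '1': {s0, s1, s2, s3, s4, s5, s6, s7, s8} → {s0, s1, s2, s3, s4, s5, s6, s7, s8}.
Read '0': {s0, s1, s2, s3, s4, s5, s6, s7, s8} → {s0, s1, s2, s3, s4, s5, s6, s8}.
Read '0': {s0, s1, s2, s3, s4, s5, s6, s8} → {s0, s1, s2, s3, s4, s5, s6, s8}.
State s3 is in {s0, s1, s2, s3, s4, s5, s6, s8}.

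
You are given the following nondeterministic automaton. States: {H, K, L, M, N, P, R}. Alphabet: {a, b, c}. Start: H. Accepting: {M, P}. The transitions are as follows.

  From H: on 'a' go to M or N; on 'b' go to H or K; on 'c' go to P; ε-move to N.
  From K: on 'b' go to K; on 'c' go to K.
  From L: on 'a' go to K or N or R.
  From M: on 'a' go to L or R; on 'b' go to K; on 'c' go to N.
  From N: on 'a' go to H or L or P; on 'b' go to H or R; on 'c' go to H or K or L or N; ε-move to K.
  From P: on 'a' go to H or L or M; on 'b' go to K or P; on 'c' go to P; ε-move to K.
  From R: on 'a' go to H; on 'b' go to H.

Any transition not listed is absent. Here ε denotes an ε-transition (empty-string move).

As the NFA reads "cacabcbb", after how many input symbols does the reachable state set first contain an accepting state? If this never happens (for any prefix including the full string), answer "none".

1

Start: ε-closure({H}) = {H, K, N}.
Read 'c': H→{P}, K→{K}, N→{H, K, L, N}; now {H, K, L, N, P}.
None of the earlier sets intersect F, but {H, K, L, N, P} does.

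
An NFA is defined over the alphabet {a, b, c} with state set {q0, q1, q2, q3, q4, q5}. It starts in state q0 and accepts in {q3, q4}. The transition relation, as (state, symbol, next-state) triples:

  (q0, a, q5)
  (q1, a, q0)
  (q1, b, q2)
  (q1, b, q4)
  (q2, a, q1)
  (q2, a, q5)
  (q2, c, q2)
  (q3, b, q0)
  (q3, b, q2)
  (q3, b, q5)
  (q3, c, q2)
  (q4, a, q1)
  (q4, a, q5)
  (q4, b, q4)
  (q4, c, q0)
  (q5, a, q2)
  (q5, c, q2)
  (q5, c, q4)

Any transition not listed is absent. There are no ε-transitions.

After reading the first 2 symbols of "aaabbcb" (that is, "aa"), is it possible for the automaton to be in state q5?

No

Start in {q0}.
Read 'a': {q0} → {q5}.
Read 'a': {q5} → {q2}.
State q5 is not in {q2}.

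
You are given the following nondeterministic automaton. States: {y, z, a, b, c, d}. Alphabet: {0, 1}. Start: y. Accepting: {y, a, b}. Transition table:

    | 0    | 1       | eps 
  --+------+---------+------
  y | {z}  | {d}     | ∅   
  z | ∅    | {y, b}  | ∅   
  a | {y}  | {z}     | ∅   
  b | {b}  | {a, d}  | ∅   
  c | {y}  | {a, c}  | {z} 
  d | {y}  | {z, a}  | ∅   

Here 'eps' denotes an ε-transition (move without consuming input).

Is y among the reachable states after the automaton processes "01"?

Start in {y}.
Read '0': {y} → {z}.
Read '1': {z} → {y, b}.
State y is in {y, b}.

Yes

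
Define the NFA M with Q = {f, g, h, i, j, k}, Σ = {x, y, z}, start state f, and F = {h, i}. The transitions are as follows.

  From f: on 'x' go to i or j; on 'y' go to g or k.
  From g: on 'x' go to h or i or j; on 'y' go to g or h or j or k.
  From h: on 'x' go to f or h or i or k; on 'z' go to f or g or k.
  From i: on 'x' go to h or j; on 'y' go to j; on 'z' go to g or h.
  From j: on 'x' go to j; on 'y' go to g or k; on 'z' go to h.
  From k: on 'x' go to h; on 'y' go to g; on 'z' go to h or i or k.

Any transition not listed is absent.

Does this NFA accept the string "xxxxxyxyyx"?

Start in {f}.
Read 'x': {f} → {i, j}.
Read 'x': {i, j} → {h, j}.
Read 'x': {h, j} → {f, h, i, j, k}.
Read 'x': {f, h, i, j, k} → {f, h, i, j, k}.
Read 'x': {f, h, i, j, k} → {f, h, i, j, k}.
Read 'y': {f, h, i, j, k} → {g, j, k}.
Read 'x': {g, j, k} → {h, i, j}.
Read 'y': {h, i, j} → {g, j, k}.
Read 'y': {g, j, k} → {g, h, j, k}.
Read 'x': {g, h, j, k} → {f, h, i, j, k}.
The final set {f, h, i, j, k} contains the accepting states h, i.

Yes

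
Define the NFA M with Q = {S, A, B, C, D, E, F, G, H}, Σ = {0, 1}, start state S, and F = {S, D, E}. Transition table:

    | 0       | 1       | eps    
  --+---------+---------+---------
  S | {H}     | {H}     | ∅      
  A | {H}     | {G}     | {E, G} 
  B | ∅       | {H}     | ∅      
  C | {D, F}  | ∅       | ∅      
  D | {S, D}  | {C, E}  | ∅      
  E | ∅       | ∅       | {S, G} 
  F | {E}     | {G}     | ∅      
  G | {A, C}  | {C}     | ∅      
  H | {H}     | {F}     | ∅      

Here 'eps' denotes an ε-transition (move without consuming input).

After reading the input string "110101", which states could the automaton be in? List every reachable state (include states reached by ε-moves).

{S, C, E, F, G}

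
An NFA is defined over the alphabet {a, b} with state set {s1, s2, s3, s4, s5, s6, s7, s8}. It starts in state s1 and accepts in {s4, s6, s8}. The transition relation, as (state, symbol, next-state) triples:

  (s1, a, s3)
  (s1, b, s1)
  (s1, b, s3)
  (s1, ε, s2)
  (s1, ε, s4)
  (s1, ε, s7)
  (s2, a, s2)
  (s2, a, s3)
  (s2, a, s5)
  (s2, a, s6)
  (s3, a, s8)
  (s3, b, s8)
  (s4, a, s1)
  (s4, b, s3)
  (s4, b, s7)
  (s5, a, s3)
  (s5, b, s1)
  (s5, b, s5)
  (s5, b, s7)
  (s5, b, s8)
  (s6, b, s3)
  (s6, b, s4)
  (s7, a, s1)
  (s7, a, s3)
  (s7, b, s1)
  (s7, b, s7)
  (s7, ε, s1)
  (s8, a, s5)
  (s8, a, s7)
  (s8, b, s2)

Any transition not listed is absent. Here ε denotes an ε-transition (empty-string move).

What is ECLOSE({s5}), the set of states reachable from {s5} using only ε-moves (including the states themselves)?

Begin with {s5}.
No ε-moves leave this set, so the closure equals the set itself.

{s5}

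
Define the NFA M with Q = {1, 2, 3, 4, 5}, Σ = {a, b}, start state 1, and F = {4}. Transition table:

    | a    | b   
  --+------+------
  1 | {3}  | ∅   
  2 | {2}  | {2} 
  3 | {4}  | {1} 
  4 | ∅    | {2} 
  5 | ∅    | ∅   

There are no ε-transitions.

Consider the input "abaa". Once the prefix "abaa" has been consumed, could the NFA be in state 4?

Start in {1}.
Read 'a': 1→{3}; now {3}.
Read 'b': 3→{1}; now {1}.
Read 'a': 1→{3}; now {3}.
Read 'a': 3→{4}; now {4}.
State 4 is in {4}.

Yes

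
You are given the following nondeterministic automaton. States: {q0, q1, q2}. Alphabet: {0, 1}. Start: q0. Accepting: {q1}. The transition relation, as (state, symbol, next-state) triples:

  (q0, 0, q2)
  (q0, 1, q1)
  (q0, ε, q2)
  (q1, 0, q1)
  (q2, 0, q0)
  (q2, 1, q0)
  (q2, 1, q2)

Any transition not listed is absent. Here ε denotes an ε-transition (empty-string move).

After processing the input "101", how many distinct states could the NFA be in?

3

Start: ε-closure({q0}) = {q0, q2}.
Read '1': {q0, q2} → {q0, q1, q2}.
Read '0': {q0, q1, q2} → {q0, q1, q2}.
Read '1': {q0, q1, q2} → {q0, q1, q2}.
That set has 3 states.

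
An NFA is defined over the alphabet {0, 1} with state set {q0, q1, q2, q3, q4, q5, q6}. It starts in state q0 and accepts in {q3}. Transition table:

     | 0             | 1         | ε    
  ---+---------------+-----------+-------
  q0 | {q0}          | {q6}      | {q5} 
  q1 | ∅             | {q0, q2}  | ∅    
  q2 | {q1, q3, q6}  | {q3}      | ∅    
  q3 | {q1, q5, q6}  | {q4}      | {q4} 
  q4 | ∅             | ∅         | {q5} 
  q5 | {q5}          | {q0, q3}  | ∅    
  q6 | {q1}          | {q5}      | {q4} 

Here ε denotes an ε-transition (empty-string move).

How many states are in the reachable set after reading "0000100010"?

Start: ε-closure({q0}) = {q0, q5}.
Read '0': {q0, q5} → {q0, q5}.
Read '0': {q0, q5} → {q0, q5}.
Read '0': {q0, q5} → {q0, q5}.
Read '0': {q0, q5} → {q0, q5}.
Read '1': {q0, q5} → {q0, q3, q4, q5, q6}.
Read '0': {q0, q3, q4, q5, q6} → {q0, q1, q4, q5, q6}.
Read '0': {q0, q1, q4, q5, q6} → {q0, q1, q5}.
Read '0': {q0, q1, q5} → {q0, q5}.
Read '1': {q0, q5} → {q0, q3, q4, q5, q6}.
Read '0': {q0, q3, q4, q5, q6} → {q0, q1, q4, q5, q6}.
That set has 5 states.

5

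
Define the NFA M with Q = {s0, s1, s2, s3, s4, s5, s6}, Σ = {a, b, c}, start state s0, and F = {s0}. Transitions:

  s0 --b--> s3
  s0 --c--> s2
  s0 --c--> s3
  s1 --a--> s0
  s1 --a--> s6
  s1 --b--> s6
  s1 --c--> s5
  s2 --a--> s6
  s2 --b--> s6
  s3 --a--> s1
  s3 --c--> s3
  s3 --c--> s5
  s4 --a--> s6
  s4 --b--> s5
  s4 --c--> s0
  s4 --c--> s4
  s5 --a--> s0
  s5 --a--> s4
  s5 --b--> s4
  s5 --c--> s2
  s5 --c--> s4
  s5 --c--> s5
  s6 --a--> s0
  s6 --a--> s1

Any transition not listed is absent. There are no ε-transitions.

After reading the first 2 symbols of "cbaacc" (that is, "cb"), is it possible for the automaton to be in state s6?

Start in {s0}.
Read 'c': s0→{s2, s3}; now {s2, s3}.
Read 'b': s2→{s6}, s3→∅; now {s6}.
State s6 is in {s6}.

Yes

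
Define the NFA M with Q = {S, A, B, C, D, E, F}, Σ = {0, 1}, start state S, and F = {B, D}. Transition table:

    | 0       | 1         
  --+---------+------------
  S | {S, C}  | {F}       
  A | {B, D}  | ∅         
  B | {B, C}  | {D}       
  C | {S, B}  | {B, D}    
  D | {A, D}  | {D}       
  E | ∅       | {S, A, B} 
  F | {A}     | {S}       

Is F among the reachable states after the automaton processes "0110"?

No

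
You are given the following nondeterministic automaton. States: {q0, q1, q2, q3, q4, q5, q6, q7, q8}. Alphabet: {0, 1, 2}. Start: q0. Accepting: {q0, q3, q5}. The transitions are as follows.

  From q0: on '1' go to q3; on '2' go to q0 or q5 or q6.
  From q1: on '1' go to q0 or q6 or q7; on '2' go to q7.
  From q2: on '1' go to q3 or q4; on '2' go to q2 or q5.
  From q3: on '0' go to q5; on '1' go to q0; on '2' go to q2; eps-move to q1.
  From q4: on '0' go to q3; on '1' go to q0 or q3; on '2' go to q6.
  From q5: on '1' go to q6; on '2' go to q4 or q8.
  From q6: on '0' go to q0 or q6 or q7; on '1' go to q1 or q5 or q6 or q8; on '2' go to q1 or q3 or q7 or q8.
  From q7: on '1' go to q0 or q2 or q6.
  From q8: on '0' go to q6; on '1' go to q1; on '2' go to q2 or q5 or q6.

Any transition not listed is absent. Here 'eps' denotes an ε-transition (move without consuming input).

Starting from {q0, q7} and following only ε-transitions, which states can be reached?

{q0, q7}

Begin with {q0, q7}.
No ε-moves leave this set, so the closure equals the set itself.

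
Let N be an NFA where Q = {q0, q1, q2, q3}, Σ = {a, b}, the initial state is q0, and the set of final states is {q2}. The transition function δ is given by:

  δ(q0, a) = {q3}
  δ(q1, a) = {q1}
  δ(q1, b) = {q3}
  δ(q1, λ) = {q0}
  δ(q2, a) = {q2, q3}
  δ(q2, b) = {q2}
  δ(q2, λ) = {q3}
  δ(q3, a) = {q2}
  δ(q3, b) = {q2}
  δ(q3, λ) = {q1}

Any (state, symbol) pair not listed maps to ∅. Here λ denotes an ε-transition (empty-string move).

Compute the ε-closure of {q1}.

{q0, q1}

Begin with {q1}.
ε-move q1 → q0; add q0.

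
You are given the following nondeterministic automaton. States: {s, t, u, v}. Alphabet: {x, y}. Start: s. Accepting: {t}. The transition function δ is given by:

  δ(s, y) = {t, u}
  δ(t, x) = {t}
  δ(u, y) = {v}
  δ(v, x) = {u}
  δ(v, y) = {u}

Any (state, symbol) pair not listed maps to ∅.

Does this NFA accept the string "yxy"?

No

Start in {s}.
Read 'y': {s} → {t, u}.
Read 'x': {t, u} → {t}.
Read 'y': {t} → ∅.
The final set ∅ contains no accepting state.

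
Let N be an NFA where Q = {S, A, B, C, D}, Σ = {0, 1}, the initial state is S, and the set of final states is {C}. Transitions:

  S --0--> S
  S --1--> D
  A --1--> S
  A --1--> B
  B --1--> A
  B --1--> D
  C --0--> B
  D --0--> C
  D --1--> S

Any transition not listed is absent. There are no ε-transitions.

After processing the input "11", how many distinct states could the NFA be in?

Start in {S}.
Read '1': {S} → {D}.
Read '1': {D} → {S}.
That set has 1 state.

1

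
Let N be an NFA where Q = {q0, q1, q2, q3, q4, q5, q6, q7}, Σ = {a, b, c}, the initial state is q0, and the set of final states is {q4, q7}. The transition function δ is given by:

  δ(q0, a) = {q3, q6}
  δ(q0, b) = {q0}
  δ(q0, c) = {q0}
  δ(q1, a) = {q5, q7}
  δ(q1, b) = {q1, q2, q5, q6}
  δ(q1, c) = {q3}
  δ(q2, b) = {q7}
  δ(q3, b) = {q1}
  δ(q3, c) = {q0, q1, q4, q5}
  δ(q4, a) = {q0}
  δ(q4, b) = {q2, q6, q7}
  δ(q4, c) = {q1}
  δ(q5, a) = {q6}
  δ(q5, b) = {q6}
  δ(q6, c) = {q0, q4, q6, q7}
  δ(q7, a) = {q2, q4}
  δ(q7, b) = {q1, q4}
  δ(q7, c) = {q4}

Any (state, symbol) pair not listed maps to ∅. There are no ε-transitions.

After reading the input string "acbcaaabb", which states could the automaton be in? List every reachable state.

{q0, q1, q2, q5, q6}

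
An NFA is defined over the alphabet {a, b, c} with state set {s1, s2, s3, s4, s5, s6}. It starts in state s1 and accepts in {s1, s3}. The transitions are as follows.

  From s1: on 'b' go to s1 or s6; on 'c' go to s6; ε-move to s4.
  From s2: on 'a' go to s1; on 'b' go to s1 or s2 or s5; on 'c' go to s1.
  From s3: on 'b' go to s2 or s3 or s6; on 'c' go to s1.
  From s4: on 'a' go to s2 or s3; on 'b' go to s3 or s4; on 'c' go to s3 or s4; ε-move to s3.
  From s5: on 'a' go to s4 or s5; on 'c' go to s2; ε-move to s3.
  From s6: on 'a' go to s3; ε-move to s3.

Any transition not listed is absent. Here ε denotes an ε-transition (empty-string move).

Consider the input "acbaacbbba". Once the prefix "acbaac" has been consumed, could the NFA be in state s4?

Yes

Start: ε-closure({s1}) = {s1, s3, s4}.
Read 'a': s1→∅, s3→∅, s4→{s2, s3}; now {s2, s3}.
Read 'c': s2→{s1}, s3→{s1}; union {s1}; ε-closure = {s1, s3, s4}.
Read 'b': s1→{s1, s6}, s3→{s2, s3, s6}, s4→{s3, s4}; now {s1, s2, s3, s4, s6}.
Read 'a': s1→∅, s2→{s1}, s3→∅, s4→{s2, s3}, s6→{s3}; union {s1, s2, s3}; ε-closure = {s1, s2, s3, s4}.
Read 'a': s1→∅, s2→{s1}, s3→∅, s4→{s2, s3}; union {s1, s2, s3}; ε-closure = {s1, s2, s3, s4}.
Read 'c': s1→{s6}, s2→{s1}, s3→{s1}, s4→{s3, s4}; now {s1, s3, s4, s6}.
State s4 is in {s1, s3, s4, s6}.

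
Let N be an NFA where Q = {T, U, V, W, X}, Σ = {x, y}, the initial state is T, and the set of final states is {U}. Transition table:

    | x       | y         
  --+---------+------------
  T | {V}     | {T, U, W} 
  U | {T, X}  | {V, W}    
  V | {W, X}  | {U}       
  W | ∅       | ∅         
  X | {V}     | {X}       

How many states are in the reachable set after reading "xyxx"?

Start in {T}.
Read 'x': T→{V}; now {V}.
Read 'y': V→{U}; now {U}.
Read 'x': U→{T, X}; now {T, X}.
Read 'x': T→{V}, X→{V}; now {V}.
That set has 1 state.

1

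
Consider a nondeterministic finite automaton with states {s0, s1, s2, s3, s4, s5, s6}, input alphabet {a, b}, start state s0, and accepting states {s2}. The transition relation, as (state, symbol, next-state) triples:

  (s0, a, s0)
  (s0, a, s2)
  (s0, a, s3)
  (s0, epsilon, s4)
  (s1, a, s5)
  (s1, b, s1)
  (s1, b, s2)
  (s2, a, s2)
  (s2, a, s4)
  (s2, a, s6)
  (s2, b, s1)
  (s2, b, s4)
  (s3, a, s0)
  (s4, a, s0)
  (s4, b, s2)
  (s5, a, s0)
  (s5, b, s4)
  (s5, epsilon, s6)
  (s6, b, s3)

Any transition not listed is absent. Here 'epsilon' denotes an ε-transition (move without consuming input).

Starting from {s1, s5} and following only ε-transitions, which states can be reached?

Begin with {s1, s5}.
ε-move s5 → s6; add s6.

{s1, s5, s6}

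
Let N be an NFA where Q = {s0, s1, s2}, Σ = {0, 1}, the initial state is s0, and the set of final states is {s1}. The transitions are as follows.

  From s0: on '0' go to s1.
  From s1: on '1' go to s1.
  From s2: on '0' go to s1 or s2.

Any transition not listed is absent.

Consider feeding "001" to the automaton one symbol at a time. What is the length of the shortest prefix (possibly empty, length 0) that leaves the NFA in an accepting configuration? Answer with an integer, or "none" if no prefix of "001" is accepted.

Start in {s0}.
Read '0': s0→{s1}; now {s1}.
None of the earlier sets intersect F, but {s1} does.

1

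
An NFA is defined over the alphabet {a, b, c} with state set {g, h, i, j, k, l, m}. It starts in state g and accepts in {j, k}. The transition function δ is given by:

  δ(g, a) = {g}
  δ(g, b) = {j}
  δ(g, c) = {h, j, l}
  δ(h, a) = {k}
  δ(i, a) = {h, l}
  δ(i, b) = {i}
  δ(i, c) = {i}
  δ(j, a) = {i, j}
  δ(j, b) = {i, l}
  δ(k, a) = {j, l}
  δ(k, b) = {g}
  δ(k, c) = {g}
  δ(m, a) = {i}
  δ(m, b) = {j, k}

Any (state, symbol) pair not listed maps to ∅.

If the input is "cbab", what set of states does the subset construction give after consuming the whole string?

Start in {g}.
Read 'c': g→{h, j, l}; now {h, j, l}.
Read 'b': h→∅, j→{i, l}, l→∅; now {i, l}.
Read 'a': i→{h, l}, l→∅; now {h, l}.
Read 'b': h→∅, l→∅; now ∅.

∅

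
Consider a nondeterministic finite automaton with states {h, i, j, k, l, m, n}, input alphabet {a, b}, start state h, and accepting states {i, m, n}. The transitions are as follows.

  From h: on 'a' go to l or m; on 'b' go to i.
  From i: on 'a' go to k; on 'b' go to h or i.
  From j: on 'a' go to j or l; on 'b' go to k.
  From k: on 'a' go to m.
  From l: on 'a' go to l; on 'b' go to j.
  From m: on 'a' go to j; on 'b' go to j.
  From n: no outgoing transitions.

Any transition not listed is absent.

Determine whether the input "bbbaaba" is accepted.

Yes

Start in {h}.
Read 'b': h→{i}; now {i}.
Read 'b': i→{h, i}; now {h, i}.
Read 'b': h→{i}, i→{h, i}; now {h, i}.
Read 'a': h→{l, m}, i→{k}; now {k, l, m}.
Read 'a': k→{m}, l→{l}, m→{j}; now {j, l, m}.
Read 'b': j→{k}, l→{j}, m→{j}; now {j, k}.
Read 'a': j→{j, l}, k→{m}; now {j, l, m}.
The final set {j, l, m} contains the accepting state m.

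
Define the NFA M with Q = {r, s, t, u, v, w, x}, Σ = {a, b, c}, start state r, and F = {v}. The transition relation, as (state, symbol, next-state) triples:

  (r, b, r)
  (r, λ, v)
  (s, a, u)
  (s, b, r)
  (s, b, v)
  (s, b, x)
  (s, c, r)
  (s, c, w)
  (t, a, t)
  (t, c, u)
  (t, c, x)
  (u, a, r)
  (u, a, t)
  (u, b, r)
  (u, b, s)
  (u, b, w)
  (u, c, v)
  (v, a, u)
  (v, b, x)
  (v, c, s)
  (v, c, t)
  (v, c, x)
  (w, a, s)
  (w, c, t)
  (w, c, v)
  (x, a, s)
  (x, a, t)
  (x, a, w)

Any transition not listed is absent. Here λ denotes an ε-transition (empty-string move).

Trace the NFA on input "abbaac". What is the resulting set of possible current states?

{r, s, t, u, v, w, x}

Start: ε-closure({r}) = {r, v}.
Read 'a': {r, v} → {u}.
Read 'b': {u} → {r, s, v, w}.
Read 'b': {r, s, v, w} → {r, v, x}.
Read 'a': {r, v, x} → {s, t, u, w}.
Read 'a': {s, t, u, w} → {r, s, t, u, v}.
Read 'c': {r, s, t, u, v} → {r, s, t, u, v, w, x}.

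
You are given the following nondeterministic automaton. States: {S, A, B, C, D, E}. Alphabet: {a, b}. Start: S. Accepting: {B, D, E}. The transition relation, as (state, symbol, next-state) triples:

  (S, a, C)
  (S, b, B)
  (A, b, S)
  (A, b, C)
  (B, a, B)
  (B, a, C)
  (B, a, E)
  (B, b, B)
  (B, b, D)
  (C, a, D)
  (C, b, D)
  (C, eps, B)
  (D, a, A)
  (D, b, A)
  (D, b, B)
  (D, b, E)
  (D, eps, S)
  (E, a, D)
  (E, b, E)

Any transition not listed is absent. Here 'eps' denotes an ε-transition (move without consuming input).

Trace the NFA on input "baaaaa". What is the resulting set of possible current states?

Start in {S}.
Read 'b': {S} → {B}.
Read 'a': {B} → {B, C, E}.
Read 'a': {B, C, E} → {S, B, C, D, E}.
Read 'a': {S, B, C, D, E} → {S, A, B, C, D, E}.
Read 'a': {S, A, B, C, D, E} → {S, A, B, C, D, E}.
Read 'a': {S, A, B, C, D, E} → {S, A, B, C, D, E}.

{S, A, B, C, D, E}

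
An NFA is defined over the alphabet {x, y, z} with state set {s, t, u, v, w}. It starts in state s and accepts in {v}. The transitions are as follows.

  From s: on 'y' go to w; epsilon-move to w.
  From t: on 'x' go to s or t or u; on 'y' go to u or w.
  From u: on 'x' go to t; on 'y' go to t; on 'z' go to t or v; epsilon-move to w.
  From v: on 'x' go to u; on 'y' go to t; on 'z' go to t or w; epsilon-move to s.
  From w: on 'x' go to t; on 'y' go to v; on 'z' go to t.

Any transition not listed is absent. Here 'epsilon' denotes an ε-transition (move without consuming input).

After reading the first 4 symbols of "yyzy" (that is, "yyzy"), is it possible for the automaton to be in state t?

Start: ε-closure({s}) = {s, w}.
Read 'y': s→{w}, w→{v}; union {v, w}; ε-closure = {s, v, w}.
Read 'y': s→{w}, v→{t}, w→{v}; union {t, v, w}; ε-closure = {s, t, v, w}.
Read 'z': s→∅, t→∅, v→{t, w}, w→{t}; now {t, w}.
Read 'y': t→{u, w}, w→{v}; union {u, v, w}; ε-closure = {s, u, v, w}.
State t is not in {s, u, v, w}.

No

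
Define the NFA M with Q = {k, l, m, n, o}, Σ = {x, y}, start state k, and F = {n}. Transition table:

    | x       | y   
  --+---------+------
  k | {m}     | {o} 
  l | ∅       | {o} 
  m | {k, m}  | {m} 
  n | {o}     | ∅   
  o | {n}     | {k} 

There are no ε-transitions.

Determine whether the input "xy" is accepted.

No

Start in {k}.
Read 'x': {k} → {m}.
Read 'y': {m} → {m}.
The final set {m} contains no accepting state.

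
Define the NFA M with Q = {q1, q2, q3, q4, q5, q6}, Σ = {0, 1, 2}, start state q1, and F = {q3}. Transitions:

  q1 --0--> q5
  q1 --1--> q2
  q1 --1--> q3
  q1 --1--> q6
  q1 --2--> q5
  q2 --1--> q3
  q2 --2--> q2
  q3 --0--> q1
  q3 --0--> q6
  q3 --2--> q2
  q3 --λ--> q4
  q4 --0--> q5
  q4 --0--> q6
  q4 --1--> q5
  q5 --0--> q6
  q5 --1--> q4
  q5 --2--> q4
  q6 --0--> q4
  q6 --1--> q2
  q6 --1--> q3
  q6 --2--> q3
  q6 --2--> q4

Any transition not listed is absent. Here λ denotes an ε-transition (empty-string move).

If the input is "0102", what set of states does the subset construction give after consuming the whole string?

{q3, q4}

Start in {q1}.
Read '0': {q1} → {q5}.
Read '1': {q5} → {q4}.
Read '0': {q4} → {q5, q6}.
Read '2': {q5, q6} → {q3, q4}.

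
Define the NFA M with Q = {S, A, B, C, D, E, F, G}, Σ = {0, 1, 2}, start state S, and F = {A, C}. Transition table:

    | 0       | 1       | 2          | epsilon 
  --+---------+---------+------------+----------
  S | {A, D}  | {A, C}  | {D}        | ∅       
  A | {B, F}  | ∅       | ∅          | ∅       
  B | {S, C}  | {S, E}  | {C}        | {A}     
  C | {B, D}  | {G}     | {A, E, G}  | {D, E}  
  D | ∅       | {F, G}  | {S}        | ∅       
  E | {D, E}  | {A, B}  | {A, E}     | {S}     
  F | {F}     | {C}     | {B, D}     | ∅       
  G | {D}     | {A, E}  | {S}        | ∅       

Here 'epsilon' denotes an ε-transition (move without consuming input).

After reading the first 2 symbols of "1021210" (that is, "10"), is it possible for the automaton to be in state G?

Start in {S}.
Read '1': S→{A, C}; union {A, C}; ε-closure = {S, A, C, D, E}.
Read '0': S→{A, D}, A→{B, F}, C→{B, D}, D→∅, E→{D, E}; union {A, B, D, E, F}; ε-closure = {S, A, B, D, E, F}.
State G is not in {S, A, B, D, E, F}.

No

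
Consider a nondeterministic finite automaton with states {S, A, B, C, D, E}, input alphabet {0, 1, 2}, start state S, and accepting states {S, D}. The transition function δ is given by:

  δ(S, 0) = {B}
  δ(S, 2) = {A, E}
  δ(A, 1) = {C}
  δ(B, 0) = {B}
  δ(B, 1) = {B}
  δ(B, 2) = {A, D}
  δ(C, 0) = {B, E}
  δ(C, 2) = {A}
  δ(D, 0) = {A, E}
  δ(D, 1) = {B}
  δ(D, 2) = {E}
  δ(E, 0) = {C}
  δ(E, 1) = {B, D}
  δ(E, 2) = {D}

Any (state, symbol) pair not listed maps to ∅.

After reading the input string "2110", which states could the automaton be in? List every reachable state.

{B}

Start in {S}.
Read '2': {S} → {A, E}.
Read '1': {A, E} → {B, C, D}.
Read '1': {B, C, D} → {B}.
Read '0': {B} → {B}.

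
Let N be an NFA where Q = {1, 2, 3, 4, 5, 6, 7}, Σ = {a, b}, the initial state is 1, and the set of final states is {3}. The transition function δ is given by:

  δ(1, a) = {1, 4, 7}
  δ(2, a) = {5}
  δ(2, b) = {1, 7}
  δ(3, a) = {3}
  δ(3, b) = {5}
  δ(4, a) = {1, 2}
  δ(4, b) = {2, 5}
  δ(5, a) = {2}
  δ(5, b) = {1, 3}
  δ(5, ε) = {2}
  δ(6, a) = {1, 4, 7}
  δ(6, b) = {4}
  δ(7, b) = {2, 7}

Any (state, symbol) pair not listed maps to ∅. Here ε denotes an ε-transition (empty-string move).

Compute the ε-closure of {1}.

Begin with {1}.
No ε-moves leave this set, so the closure equals the set itself.

{1}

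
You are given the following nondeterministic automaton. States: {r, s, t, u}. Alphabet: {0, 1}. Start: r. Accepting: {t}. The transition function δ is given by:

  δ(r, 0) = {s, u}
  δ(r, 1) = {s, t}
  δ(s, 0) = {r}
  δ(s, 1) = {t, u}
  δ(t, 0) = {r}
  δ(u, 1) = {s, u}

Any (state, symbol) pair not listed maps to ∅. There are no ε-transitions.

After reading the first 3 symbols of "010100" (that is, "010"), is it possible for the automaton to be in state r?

Yes

Start in {r}.
Read '0': {r} → {s, u}.
Read '1': {s, u} → {s, t, u}.
Read '0': {s, t, u} → {r}.
State r is in {r}.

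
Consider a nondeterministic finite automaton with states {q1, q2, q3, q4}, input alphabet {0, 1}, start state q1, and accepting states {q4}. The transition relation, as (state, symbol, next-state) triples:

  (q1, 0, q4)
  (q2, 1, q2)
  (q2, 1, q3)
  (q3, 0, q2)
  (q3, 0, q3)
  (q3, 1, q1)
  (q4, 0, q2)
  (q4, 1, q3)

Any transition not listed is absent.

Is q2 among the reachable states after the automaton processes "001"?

Yes

Start in {q1}.
Read '0': {q1} → {q4}.
Read '0': {q4} → {q2}.
Read '1': {q2} → {q2, q3}.
State q2 is in {q2, q3}.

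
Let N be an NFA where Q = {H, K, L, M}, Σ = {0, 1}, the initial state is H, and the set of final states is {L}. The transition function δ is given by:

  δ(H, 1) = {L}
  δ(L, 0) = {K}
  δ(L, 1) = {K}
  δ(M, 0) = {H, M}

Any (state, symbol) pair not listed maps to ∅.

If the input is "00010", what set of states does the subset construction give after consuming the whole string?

∅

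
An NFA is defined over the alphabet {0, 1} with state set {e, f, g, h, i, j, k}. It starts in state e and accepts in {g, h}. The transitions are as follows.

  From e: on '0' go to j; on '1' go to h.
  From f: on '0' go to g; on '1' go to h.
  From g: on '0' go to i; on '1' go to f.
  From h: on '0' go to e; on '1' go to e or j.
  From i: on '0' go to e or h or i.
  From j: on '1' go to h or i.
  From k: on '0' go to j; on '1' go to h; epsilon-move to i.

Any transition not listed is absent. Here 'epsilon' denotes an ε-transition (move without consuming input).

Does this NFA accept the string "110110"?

No

Start in {e}.
Read '1': e→{h}; now {h}.
Read '1': h→{e, j}; now {e, j}.
Read '0': e→{j}, j→∅; now {j}.
Read '1': j→{h, i}; now {h, i}.
Read '1': h→{e, j}, i→∅; now {e, j}.
Read '0': e→{j}, j→∅; now {j}.
The final set {j} contains no accepting state.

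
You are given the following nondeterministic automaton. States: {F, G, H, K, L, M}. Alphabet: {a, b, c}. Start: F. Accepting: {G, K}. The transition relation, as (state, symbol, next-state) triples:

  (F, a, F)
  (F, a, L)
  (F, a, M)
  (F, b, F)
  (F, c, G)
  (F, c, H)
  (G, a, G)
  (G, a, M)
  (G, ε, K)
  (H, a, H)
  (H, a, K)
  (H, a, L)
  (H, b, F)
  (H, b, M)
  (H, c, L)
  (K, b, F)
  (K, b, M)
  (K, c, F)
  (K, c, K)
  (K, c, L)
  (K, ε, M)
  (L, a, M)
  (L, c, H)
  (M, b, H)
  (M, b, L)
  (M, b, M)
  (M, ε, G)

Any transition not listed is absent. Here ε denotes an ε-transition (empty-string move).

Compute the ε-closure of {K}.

Begin with {K}.
ε-move K → M; add M.
ε-move M → G; add G.

{G, K, M}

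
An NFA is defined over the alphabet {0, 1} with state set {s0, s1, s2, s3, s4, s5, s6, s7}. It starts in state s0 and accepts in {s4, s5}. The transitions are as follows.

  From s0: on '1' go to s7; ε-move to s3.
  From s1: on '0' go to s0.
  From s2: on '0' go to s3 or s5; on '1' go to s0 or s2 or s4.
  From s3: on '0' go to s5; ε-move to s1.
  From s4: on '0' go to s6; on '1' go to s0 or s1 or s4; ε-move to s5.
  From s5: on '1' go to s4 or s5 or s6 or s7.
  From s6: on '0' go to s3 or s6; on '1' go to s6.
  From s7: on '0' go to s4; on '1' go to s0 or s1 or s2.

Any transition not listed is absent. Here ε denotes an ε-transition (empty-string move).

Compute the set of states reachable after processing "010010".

{s1, s3, s4, s5, s6}

Start: ε-closure({s0}) = {s0, s1, s3}.
Read '0': s0→∅, s1→{s0}, s3→{s5}; union {s0, s5}; ε-closure = {s0, s1, s3, s5}.
Read '1': s0→{s7}, s1→∅, s3→∅, s5→{s4, s5, s6, s7}; now {s4, s5, s6, s7}.
Read '0': s4→{s6}, s5→∅, s6→{s3, s6}, s7→{s4}; union {s3, s4, s6}; ε-closure = {s1, s3, s4, s5, s6}.
Read '0': s1→{s0}, s3→{s5}, s4→{s6}, s5→∅, s6→{s3, s6}; union {s0, s3, s5, s6}; ε-closure = {s0, s1, s3, s5, s6}.
Read '1': s0→{s7}, s1→∅, s3→∅, s5→{s4, s5, s6, s7}, s6→{s6}; now {s4, s5, s6, s7}.
Read '0': s4→{s6}, s5→∅, s6→{s3, s6}, s7→{s4}; union {s3, s4, s6}; ε-closure = {s1, s3, s4, s5, s6}.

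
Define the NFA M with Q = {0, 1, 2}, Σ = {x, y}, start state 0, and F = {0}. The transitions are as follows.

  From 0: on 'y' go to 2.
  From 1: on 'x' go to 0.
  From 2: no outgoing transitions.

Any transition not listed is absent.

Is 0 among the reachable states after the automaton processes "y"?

No

Start in {0}.
Read 'y': 0→{2}; now {2}.
State 0 is not in {2}.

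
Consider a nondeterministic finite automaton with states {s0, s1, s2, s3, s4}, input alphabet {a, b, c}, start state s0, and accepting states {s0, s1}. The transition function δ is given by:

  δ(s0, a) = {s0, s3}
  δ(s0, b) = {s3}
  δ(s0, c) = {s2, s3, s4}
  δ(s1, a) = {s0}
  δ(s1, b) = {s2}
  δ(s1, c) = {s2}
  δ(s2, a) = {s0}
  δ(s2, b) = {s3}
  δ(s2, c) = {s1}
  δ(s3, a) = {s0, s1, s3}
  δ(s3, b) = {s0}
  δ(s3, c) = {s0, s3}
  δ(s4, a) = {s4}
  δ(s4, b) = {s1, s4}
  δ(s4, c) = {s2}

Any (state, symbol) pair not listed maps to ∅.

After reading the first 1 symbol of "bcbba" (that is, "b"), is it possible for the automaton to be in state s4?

No

Start in {s0}.
Read 'b': s0→{s3}; now {s3}.
State s4 is not in {s3}.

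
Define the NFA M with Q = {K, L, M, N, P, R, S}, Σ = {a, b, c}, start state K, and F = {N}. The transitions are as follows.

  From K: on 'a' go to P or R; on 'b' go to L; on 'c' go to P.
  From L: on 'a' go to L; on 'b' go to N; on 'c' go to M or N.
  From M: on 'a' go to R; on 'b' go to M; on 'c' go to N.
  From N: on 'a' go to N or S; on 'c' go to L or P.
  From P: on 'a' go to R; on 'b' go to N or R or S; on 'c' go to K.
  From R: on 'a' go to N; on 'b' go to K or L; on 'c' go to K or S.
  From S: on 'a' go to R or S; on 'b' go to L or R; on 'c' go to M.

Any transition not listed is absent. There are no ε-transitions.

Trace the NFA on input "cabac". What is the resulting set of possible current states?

{K, M, N, S}

Start in {K}.
Read 'c': K→{P}; now {P}.
Read 'a': P→{R}; now {R}.
Read 'b': R→{K, L}; now {K, L}.
Read 'a': K→{P, R}, L→{L}; now {L, P, R}.
Read 'c': L→{M, N}, P→{K}, R→{K, S}; now {K, M, N, S}.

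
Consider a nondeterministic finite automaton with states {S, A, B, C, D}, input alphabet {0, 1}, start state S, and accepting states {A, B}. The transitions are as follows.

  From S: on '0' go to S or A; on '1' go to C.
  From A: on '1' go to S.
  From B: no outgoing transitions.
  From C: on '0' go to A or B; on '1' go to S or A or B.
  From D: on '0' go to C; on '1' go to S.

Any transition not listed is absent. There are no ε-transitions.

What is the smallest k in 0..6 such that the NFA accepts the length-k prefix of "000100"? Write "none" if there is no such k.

1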